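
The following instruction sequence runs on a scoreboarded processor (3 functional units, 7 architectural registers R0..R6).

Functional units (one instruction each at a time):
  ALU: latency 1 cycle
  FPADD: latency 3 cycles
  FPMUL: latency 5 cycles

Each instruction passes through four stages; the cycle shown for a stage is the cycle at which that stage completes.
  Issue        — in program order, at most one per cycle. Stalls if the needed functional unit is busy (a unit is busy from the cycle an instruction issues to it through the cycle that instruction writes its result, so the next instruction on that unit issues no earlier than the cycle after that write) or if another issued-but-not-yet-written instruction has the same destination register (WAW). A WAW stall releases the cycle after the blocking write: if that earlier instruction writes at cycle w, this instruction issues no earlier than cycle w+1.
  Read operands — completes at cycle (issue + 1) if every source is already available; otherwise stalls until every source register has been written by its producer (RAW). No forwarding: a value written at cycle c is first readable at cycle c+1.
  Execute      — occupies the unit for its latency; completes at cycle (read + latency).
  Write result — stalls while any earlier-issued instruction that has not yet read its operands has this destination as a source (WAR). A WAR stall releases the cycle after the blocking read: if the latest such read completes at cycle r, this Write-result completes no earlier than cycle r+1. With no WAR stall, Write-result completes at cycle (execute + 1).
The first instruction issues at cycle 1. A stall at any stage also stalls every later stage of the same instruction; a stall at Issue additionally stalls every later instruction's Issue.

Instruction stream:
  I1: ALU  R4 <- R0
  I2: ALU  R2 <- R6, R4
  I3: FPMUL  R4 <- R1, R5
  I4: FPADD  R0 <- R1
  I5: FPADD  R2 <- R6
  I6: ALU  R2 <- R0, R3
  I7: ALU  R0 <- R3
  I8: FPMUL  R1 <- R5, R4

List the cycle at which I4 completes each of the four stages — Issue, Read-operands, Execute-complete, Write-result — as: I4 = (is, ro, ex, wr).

I1 -> (1, 2, 3, 4)
I2 -> (5, 6, 7, 8)  // struct: ALU busy until I1 writes@4
I3 -> (6, 7, 12, 13)
I4 -> (7, 8, 11, 12)
I5 -> (13, 14, 17, 18)  // struct: FPADD busy until I4 writes@12
I6 -> (19, 20, 21, 22)  // WAW R2: wait I5 write@18
I7 -> (23, 24, 25, 26)  // struct: ALU busy until I6 writes@22
I8 -> (24, 25, 30, 31)

I4 = (7, 8, 11, 12)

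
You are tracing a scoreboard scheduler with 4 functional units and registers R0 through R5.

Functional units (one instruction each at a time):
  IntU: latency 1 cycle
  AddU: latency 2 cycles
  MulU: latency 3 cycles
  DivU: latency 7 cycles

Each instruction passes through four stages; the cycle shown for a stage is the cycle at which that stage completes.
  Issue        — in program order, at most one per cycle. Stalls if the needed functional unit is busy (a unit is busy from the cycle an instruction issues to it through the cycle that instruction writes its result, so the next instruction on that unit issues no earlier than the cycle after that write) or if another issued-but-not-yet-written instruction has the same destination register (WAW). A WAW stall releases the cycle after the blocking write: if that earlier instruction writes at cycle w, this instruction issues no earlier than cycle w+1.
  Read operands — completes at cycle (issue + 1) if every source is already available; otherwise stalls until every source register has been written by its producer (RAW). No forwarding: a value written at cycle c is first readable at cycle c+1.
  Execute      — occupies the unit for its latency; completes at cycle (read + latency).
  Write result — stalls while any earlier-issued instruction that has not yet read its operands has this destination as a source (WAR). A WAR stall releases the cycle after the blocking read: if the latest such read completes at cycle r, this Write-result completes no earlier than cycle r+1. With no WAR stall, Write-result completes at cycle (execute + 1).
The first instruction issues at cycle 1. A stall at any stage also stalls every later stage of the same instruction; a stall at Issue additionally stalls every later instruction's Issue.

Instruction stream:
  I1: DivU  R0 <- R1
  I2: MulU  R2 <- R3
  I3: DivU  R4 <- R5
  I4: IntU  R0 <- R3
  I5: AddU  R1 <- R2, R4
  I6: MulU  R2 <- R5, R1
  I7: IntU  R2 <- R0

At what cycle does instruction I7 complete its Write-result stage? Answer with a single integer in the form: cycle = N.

cycle = 33

c1: I1→DivU
c2: I1 RO; I2→MulU
c3: I2 RO
c6: I2 EX
c7: I2 WR R2
c9: I1 EX
c10: I1 WR R0
c11: I3→DivU
c12: I3 RO; I4→IntU
c13: I4 RO; I5→AddU
c14: I4 EX; I6→MulU
c15: I4 WR R0
c19: I3 EX
c20: I3 WR R4
c21: I5 RO
c23: I5 EX
c24: I5 WR R1
c25: I6 RO
c28: I6 EX
c29: I6 WR R2
c30: I7→IntU
c31: I7 RO
c32: I7 EX
c33: I7 WR R2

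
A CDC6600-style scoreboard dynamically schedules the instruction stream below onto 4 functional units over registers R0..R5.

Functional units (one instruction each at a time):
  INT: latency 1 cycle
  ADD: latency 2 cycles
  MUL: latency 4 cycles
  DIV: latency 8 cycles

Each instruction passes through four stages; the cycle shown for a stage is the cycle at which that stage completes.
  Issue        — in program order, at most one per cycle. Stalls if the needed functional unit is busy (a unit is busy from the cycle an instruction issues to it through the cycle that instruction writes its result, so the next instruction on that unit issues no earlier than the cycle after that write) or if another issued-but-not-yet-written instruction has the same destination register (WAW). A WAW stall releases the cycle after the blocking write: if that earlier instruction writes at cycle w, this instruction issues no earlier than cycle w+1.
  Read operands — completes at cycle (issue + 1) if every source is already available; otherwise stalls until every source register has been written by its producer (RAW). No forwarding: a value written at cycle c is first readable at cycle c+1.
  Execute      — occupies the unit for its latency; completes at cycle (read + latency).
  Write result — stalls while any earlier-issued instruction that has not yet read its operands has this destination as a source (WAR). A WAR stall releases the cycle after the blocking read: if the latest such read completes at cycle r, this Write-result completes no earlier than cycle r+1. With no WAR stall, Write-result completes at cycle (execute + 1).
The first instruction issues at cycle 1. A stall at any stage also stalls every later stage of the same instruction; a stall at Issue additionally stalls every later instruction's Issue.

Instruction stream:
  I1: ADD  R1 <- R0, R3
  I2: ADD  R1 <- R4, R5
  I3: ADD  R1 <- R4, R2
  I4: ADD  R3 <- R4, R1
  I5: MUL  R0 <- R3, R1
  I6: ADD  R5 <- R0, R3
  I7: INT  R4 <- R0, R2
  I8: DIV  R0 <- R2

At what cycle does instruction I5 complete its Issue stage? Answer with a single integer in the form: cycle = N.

cycle = 17

[1] I1→ADD
[2] I1 RO
[4] I1 EX
[5] I1 WR R1
[6] I2→ADD
[7] I2 RO
[9] I2 EX
[10] I2 WR R1
[11] I3→ADD
[12] I3 RO
[14] I3 EX
[15] I3 WR R1
[16] I4→ADD
[17] I4 RO; I5→MUL
[19] I4 EX
[20] I4 WR R3
[21] I5 RO; I6→ADD
[22] I7→INT
[25] I5 EX
[26] I5 WR R0
[27] I6 RO; I7 RO; I8→DIV
[28] I7 EX; I8 RO
[29] I6 EX; I7 WR R4
[30] I6 WR R5
[36] I8 EX
[37] I8 WR R0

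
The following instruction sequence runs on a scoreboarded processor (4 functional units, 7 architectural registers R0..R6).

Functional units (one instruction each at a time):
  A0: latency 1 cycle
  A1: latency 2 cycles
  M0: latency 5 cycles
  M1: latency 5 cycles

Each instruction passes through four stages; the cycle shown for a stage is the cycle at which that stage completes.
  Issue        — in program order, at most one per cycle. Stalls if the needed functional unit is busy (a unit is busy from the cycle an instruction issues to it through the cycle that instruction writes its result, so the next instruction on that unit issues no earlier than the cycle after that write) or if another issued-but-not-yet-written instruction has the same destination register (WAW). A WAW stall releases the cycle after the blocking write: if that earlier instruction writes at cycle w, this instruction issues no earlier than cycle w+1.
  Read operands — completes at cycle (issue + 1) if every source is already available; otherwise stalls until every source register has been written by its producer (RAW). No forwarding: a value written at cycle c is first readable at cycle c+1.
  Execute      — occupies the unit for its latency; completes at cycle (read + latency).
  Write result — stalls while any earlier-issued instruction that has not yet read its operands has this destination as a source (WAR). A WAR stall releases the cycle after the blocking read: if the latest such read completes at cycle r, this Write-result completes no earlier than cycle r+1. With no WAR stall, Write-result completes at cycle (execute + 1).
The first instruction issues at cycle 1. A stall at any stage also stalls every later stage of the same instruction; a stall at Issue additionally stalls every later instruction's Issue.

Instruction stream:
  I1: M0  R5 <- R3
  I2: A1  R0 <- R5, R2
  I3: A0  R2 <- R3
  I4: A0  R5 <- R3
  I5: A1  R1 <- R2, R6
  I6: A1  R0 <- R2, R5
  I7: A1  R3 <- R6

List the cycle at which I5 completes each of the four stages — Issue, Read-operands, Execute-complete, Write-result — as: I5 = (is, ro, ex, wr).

t=1  issue I1 (M0)
t=2  I1 read-ops, issue I2 (A1)
t=3  issue I3 (A0)
t=4  I3 read-ops
t=5  I3 finished on A0
t=7  I1 finished on M0
t=8  I1→R5
t=9  I2 read-ops
t=10  I3→R2
t=11  I2 finished on A1, issue I4 (A0)
t=12  I2→R0, I4 read-ops
t=13  I4 finished on A0, issue I5 (A1)
t=14  I4→R5, I5 read-ops
t=16  I5 finished on A1
t=17  I5→R1
t=18  issue I6 (A1)
t=19  I6 read-ops
t=21  I6 finished on A1
t=22  I6→R0
t=23  issue I7 (A1)
t=24  I7 read-ops
t=26  I7 finished on A1
t=27  I7→R3

I5 = (13, 14, 16, 17)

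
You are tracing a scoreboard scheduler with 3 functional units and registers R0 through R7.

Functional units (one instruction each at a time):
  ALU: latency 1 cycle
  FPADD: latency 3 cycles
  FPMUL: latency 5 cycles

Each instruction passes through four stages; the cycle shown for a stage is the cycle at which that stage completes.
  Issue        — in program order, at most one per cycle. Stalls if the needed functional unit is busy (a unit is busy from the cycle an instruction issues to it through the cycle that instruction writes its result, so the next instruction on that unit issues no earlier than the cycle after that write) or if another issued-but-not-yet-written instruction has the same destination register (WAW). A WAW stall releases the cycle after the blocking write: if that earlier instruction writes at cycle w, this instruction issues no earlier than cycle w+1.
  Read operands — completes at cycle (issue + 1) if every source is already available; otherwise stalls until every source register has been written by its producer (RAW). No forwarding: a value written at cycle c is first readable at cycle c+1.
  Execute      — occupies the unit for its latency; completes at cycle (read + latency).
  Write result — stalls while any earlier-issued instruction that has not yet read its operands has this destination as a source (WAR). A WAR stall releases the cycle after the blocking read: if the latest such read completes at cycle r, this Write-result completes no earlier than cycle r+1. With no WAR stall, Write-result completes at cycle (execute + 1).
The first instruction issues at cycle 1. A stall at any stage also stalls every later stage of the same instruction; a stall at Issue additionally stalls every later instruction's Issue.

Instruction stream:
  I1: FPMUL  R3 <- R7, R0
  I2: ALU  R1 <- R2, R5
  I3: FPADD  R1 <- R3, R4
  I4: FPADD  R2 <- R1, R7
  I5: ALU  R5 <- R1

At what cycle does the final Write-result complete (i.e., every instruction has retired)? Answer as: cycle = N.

cycle 1: issue I1 (FPMUL)
cycle 2: I1 read-ops; issue I2 (ALU)
cycle 3: I2 read-ops
cycle 4: I2 finished on ALU
cycle 5: I2→R1
cycle 6: issue I3 (FPADD)
cycle 7: I1 finished on FPMUL
cycle 8: I1→R3
cycle 9: I3 read-ops
cycle 12: I3 finished on FPADD
cycle 13: I3→R1
cycle 14: issue I4 (FPADD)
cycle 15: I4 read-ops; issue I5 (ALU)
cycle 16: I5 read-ops
cycle 17: I5 finished on ALU
cycle 18: I4 finished on FPADD; I5→R5
cycle 19: I4→R2

cycle = 19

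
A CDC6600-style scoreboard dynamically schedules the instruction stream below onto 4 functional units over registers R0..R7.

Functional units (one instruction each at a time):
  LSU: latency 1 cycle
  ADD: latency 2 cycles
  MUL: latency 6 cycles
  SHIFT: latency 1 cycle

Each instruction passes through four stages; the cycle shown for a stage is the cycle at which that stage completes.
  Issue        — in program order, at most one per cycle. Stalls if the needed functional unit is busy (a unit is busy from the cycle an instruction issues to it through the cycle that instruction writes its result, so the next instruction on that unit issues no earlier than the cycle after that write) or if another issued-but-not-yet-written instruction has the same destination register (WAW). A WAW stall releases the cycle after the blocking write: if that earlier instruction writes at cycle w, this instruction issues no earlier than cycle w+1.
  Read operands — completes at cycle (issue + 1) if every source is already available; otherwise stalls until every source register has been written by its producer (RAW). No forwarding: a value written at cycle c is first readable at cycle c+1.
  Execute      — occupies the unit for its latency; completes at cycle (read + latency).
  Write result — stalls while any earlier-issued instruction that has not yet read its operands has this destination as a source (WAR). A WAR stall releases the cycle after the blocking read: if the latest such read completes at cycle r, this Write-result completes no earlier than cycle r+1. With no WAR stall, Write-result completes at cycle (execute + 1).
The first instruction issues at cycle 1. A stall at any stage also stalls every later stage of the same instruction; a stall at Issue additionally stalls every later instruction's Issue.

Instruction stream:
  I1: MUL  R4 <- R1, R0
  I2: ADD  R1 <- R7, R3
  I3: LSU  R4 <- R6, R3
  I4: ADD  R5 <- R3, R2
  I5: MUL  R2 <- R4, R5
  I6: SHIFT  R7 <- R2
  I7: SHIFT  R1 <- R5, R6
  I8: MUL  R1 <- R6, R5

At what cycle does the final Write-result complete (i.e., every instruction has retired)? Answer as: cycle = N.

t=1  issue I1 (MUL)
t=2  I1 read-ops · issue I2 (ADD)
t=3  I2 read-ops
t=5  I2 finished on ADD
t=6  I2→R1
t=8  I1 finished on MUL
t=9  I1→R4
t=10  issue I3 (LSU)
t=11  I3 read-ops · issue I4 (ADD)
t=12  I3 finished on LSU · I4 read-ops · issue I5 (MUL)
t=13  I3→R4 · issue I6 (SHIFT)
t=14  I4 finished on ADD
t=15  I4→R5
t=16  I5 read-ops
t=22  I5 finished on MUL
t=23  I5→R2
t=24  I6 read-ops
t=25  I6 finished on SHIFT
t=26  I6→R7
t=27  issue I7 (SHIFT)
t=28  I7 read-ops
t=29  I7 finished on SHIFT
t=30  I7→R1
t=31  issue I8 (MUL)
t=32  I8 read-ops
t=38  I8 finished on MUL
t=39  I8→R1

cycle = 39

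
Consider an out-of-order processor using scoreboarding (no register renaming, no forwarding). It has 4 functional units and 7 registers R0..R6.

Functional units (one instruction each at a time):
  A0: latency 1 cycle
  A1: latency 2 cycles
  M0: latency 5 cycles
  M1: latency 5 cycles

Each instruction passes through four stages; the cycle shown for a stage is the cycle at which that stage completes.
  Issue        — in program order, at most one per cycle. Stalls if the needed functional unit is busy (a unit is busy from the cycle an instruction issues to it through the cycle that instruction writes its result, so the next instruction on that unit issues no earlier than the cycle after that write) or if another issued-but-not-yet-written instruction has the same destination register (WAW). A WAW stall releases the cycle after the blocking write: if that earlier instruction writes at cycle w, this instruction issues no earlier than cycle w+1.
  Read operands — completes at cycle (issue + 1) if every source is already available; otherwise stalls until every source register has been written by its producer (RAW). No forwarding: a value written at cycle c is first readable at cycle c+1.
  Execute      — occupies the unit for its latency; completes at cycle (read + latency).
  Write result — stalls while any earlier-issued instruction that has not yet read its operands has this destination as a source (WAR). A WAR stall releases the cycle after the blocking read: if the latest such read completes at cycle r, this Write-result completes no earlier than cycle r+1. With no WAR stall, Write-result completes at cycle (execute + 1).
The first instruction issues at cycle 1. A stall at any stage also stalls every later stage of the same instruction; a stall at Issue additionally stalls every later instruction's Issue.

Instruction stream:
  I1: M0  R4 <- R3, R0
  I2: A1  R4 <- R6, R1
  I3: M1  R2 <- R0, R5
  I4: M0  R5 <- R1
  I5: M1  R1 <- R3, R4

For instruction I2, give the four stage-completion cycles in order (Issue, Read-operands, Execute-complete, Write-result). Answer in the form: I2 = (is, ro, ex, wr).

I1: IS=1 RO=2 EX=7 WR=8
I2: IS=9 RO=10 EX=12 WR=13  [WAW R4: wait I1 write@8]
I3: IS=10 RO=11 EX=16 WR=17
I4: IS=11 RO=12 EX=17 WR=18
I5: IS=18 RO=19 EX=24 WR=25  [struct: M1 busy until I3 writes@17]

I2 = (9, 10, 12, 13)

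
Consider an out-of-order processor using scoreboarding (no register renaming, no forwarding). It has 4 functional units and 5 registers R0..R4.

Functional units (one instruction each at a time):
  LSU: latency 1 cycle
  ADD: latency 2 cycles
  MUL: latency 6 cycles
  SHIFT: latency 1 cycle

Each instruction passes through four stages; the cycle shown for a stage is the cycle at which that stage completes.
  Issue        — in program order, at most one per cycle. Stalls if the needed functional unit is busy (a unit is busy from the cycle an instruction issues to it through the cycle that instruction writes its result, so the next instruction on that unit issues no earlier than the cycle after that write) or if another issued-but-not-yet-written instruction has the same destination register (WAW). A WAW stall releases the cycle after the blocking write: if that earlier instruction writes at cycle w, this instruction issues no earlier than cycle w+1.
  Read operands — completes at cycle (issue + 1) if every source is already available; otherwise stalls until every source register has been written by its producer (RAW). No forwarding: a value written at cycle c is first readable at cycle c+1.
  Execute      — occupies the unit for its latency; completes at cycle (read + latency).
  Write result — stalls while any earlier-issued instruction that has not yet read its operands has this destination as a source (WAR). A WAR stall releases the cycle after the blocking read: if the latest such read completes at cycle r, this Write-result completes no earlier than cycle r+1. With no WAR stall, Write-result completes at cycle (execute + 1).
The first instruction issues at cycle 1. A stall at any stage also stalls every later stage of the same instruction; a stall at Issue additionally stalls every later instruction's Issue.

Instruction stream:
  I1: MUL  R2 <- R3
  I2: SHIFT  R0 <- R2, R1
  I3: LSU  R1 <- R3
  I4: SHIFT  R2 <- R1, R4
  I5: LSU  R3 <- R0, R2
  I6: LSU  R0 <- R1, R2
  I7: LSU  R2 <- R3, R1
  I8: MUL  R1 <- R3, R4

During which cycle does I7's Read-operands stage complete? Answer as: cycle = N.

cycle = 25

[I1] 1/2/8/9
[I2] 2/10/11/12  (RAW R2: wait I1 write@9)
[I3] 3/4/5/11  (WAR R1: wait I2 read@10)
[I4] 13/14/15/16  (struct: SHIFT busy until I2 writes@12)
[I5] 14/17/18/19  (RAW R2: wait I4 write@16)
[I6] 20/21/22/23  (struct: LSU busy until I5 writes@19)
[I7] 24/25/26/27  (struct: LSU busy until I6 writes@23)
[I8] 25/26/32/33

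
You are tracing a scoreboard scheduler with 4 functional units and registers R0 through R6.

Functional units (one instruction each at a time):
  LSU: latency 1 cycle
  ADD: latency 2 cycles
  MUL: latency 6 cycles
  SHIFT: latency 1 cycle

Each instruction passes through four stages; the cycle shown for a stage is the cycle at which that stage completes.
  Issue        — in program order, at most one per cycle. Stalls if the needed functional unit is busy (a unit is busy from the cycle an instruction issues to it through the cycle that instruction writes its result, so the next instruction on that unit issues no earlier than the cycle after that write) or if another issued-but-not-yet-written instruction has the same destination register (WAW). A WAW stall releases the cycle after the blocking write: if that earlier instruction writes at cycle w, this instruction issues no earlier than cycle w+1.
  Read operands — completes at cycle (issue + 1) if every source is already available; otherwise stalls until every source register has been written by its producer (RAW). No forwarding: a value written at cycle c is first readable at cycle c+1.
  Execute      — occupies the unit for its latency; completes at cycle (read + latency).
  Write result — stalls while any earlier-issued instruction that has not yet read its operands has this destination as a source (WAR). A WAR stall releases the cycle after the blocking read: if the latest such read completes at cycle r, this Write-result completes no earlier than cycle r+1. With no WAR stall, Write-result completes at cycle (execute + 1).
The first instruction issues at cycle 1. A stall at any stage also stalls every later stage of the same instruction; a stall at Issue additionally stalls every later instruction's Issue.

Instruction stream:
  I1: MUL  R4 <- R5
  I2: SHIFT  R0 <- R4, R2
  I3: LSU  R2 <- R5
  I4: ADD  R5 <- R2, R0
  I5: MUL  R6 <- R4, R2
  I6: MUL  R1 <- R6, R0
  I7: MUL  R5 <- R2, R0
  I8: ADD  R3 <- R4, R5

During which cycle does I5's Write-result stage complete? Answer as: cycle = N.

cycle = 19

I1: IS=1 RO=2 EX=8 WR=9
I2: IS=2 RO=10 EX=11 WR=12  [RAW R4: wait I1 write@9]
I3: IS=3 RO=4 EX=5 WR=11  [WAR R2: wait I2 read@10]
I4: IS=4 RO=13 EX=15 WR=16  [RAW R0: wait I2 write@12]
I5: IS=10 RO=12 EX=18 WR=19  [struct: MUL busy until I1 writes@9; RAW R2: wait I3 write@11]
I6: IS=20 RO=21 EX=27 WR=28  [struct: MUL busy until I5 writes@19]
I7: IS=29 RO=30 EX=36 WR=37  [struct: MUL busy until I6 writes@28]
I8: IS=30 RO=38 EX=40 WR=41  [RAW R5: wait I7 write@37]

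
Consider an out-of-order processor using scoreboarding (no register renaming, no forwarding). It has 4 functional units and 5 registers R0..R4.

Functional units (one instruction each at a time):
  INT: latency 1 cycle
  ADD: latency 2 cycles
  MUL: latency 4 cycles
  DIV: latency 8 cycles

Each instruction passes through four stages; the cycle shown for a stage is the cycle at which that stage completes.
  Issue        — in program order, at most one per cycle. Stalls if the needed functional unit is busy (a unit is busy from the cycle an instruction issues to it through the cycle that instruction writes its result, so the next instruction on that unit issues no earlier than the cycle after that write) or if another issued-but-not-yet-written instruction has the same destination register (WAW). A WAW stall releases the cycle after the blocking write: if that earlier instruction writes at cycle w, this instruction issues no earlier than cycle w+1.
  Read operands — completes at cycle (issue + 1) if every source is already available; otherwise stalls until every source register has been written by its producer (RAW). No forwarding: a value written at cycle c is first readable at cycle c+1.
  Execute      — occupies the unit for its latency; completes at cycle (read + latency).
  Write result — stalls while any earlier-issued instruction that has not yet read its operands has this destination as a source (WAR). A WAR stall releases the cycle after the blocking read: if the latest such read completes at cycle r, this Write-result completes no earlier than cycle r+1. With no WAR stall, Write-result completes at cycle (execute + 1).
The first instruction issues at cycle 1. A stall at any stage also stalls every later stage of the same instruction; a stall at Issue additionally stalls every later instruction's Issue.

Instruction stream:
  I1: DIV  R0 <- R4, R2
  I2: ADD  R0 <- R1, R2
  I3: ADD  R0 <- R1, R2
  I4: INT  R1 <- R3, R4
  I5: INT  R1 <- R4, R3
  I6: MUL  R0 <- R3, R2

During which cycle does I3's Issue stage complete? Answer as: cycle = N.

I1  is:1  ro:2  ex:10  wr:11
I2  is:12  ro:13  ex:15  wr:16  — WAW R0: wait I1 write@11
I3  is:17  ro:18  ex:20  wr:21  — struct: ADD busy until I2 writes@16
I4  is:18  ro:19  ex:20  wr:21
I5  is:22  ro:23  ex:24  wr:25  — struct: INT busy until I4 writes@21
I6  is:23  ro:24  ex:28  wr:29

cycle = 17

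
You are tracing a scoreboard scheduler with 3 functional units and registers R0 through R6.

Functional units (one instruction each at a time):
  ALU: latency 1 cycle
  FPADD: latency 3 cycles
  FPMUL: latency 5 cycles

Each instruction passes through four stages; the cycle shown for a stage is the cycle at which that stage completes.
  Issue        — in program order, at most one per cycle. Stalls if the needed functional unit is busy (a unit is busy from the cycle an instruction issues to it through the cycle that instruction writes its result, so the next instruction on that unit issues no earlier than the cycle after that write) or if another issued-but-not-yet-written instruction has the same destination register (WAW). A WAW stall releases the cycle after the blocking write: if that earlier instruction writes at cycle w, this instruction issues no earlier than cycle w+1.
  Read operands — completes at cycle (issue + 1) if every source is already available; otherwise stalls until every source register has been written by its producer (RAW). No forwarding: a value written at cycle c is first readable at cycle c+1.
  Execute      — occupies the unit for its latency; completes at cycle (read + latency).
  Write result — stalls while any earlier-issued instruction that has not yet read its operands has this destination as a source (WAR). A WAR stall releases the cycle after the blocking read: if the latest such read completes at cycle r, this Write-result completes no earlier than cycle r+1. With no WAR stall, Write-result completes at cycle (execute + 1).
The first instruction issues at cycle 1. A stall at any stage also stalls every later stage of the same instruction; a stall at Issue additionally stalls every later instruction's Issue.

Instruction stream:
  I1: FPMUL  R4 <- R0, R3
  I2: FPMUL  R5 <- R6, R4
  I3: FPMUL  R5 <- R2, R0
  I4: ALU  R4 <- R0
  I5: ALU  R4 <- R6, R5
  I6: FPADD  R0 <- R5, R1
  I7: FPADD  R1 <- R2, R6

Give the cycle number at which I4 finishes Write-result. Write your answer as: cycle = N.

I1  is:1  ro:2  ex:7  wr:8
I2  is:9  ro:10  ex:15  wr:16  — struct: FPMUL busy until I1 writes@8
I3  is:17  ro:18  ex:23  wr:24  — struct: FPMUL busy until I2 writes@16
I4  is:18  ro:19  ex:20  wr:21
I5  is:22  ro:25  ex:26  wr:27  — struct: ALU busy until I4 writes@21, RAW R5: wait I3 write@24
I6  is:23  ro:25  ex:28  wr:29  — RAW R5: wait I3 write@24
I7  is:30  ro:31  ex:34  wr:35  — struct: FPADD busy until I6 writes@29

cycle = 21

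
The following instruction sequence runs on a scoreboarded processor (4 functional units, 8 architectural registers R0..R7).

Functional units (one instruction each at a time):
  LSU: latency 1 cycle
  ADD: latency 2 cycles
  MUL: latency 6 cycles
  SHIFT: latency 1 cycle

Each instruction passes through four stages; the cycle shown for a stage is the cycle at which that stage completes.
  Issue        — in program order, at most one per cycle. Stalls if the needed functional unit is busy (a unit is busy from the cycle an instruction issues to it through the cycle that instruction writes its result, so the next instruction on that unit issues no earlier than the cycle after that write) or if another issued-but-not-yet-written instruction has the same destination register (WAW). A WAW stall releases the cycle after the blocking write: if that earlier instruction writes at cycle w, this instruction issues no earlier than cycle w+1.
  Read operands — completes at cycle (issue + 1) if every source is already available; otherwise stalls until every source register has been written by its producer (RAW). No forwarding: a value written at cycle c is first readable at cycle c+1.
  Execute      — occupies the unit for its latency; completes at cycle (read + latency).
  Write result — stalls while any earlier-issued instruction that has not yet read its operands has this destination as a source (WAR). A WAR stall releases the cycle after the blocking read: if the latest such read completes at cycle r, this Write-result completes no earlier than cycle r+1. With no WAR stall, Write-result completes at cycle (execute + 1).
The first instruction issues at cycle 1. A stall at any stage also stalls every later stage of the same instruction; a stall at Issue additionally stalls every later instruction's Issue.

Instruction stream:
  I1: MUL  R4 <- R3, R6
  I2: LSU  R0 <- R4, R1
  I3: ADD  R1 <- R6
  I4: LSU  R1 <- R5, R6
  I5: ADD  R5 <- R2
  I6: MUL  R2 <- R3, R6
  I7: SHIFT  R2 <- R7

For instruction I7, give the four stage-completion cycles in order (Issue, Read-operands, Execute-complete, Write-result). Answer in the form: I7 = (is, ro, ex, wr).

I7 = (24, 25, 26, 27)

I1  is:1  ro:2  ex:8  wr:9
I2  is:2  ro:10  ex:11  wr:12  — RAW R4: wait I1 write@9
I3  is:3  ro:4  ex:6  wr:11  — WAR R1: wait I2 read@10
I4  is:13  ro:14  ex:15  wr:16  — struct: LSU busy until I2 writes@12
I5  is:14  ro:15  ex:17  wr:18
I6  is:15  ro:16  ex:22  wr:23
I7  is:24  ro:25  ex:26  wr:27  — WAW R2: wait I6 write@23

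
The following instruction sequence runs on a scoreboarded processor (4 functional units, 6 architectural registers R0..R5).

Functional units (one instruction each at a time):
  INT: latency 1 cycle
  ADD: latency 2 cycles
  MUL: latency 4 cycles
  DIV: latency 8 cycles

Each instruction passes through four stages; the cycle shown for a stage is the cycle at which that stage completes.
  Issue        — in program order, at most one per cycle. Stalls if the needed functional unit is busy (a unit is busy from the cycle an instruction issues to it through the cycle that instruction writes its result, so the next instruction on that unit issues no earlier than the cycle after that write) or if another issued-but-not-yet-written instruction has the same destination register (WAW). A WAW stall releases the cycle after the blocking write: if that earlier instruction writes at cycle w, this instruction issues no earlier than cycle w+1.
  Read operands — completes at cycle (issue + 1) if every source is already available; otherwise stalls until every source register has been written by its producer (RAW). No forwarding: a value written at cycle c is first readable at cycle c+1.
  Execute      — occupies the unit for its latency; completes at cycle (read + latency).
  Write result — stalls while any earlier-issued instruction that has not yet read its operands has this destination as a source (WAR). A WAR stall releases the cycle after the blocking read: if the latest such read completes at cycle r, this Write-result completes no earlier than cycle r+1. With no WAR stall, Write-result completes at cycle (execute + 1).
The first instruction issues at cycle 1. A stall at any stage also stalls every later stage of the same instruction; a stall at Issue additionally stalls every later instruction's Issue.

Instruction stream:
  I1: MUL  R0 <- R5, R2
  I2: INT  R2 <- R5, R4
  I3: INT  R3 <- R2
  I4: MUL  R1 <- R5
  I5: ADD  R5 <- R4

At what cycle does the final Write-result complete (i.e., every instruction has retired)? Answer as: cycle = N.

cycle = 14

I1: IS=1 RO=2 EX=6 WR=7
I2: IS=2 RO=3 EX=4 WR=5
I3: IS=6 RO=7 EX=8 WR=9  [struct: INT busy until I2 writes@5]
I4: IS=8 RO=9 EX=13 WR=14  [struct: MUL busy until I1 writes@7]
I5: IS=9 RO=10 EX=12 WR=13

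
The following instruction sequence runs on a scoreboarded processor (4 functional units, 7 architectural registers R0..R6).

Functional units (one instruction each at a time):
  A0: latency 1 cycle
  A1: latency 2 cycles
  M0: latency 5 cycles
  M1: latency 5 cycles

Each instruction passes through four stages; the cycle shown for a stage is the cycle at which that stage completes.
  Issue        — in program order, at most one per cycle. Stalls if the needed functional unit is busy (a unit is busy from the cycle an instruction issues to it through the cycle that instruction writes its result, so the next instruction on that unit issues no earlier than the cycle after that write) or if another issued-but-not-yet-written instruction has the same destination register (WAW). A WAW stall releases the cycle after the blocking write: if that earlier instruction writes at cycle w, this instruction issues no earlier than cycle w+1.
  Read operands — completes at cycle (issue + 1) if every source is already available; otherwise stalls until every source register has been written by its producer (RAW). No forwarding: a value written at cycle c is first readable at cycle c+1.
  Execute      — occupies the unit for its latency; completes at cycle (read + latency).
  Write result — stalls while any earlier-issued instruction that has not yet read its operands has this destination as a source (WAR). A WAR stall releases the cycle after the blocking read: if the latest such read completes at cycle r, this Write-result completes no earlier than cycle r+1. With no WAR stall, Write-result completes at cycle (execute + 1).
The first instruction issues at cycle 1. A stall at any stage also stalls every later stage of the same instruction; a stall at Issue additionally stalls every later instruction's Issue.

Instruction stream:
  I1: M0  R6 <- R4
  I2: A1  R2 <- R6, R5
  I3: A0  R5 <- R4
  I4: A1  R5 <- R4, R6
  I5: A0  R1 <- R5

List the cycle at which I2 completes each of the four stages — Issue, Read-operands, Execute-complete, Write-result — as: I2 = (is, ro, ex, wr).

[1] I1→M0
[2] I1 RO | I2→A1
[3] I3→A0
[4] I3 RO
[5] I3 EX
[7] I1 EX
[8] I1 WR R6
[9] I2 RO
[10] I3 WR R5
[11] I2 EX
[12] I2 WR R2
[13] I4→A1
[14] I4 RO | I5→A0
[16] I4 EX
[17] I4 WR R5
[18] I5 RO
[19] I5 EX
[20] I5 WR R1

I2 = (2, 9, 11, 12)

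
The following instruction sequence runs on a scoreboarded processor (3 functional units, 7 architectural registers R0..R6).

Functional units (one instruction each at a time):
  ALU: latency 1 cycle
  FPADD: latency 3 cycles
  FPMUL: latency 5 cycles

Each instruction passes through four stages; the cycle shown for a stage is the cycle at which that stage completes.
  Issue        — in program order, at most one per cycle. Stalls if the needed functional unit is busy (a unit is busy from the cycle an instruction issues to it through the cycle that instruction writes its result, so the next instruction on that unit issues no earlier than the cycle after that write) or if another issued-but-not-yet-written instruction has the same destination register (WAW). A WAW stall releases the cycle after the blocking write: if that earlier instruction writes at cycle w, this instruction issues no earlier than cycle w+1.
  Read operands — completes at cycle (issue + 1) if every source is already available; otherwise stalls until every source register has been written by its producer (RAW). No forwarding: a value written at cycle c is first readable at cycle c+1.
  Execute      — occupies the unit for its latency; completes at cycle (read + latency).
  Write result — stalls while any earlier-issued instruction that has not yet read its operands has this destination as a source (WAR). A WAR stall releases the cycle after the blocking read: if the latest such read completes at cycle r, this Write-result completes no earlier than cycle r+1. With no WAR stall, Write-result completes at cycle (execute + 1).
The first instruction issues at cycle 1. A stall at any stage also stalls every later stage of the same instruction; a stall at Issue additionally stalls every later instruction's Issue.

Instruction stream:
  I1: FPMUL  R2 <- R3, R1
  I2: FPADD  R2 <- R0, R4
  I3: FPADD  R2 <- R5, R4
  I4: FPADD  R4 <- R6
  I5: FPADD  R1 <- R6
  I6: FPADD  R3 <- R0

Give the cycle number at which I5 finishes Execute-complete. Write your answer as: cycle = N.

c1: issue I1 (FPMUL)
c2: I1 read-ops
c7: I1 finished on FPMUL
c8: I1→R2
c9: issue I2 (FPADD)
c10: I2 read-ops
c13: I2 finished on FPADD
c14: I2→R2
c15: issue I3 (FPADD)
c16: I3 read-ops
c19: I3 finished on FPADD
c20: I3→R2
c21: issue I4 (FPADD)
c22: I4 read-ops
c25: I4 finished on FPADD
c26: I4→R4
c27: issue I5 (FPADD)
c28: I5 read-ops
c31: I5 finished on FPADD
c32: I5→R1
c33: issue I6 (FPADD)
c34: I6 read-ops
c37: I6 finished on FPADD
c38: I6→R3

cycle = 31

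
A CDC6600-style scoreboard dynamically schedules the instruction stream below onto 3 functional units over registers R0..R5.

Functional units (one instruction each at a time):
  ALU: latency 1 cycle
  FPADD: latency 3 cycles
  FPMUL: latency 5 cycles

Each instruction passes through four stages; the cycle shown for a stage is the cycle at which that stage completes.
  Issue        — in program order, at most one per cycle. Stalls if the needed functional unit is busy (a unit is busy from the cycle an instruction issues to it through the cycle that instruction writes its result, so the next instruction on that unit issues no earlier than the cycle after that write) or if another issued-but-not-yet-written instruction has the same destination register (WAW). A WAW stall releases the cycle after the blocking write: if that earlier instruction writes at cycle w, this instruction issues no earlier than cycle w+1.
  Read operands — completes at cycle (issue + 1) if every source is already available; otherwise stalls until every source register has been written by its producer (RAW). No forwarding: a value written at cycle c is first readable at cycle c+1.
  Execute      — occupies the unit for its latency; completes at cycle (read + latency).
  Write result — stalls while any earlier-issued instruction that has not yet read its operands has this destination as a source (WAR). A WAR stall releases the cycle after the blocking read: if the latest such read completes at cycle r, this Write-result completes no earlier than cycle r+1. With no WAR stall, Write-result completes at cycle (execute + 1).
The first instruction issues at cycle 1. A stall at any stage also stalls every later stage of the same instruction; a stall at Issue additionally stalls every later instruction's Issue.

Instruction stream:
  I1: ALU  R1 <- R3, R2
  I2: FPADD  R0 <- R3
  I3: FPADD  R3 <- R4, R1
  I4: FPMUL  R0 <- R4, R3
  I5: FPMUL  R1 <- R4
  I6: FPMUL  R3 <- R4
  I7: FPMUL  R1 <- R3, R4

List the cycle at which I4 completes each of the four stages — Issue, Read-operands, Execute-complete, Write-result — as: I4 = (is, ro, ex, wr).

cycle 1: issue I1 (ALU)
cycle 2: I1 read-ops, issue I2 (FPADD)
cycle 3: I1 finished on ALU, I2 read-ops
cycle 4: I1→R1
cycle 6: I2 finished on FPADD
cycle 7: I2→R0
cycle 8: issue I3 (FPADD)
cycle 9: I3 read-ops, issue I4 (FPMUL)
cycle 12: I3 finished on FPADD
cycle 13: I3→R3
cycle 14: I4 read-ops
cycle 19: I4 finished on FPMUL
cycle 20: I4→R0
cycle 21: issue I5 (FPMUL)
cycle 22: I5 read-ops
cycle 27: I5 finished on FPMUL
cycle 28: I5→R1
cycle 29: issue I6 (FPMUL)
cycle 30: I6 read-ops
cycle 35: I6 finished on FPMUL
cycle 36: I6→R3
cycle 37: issue I7 (FPMUL)
cycle 38: I7 read-ops
cycle 43: I7 finished on FPMUL
cycle 44: I7→R1

I4 = (9, 14, 19, 20)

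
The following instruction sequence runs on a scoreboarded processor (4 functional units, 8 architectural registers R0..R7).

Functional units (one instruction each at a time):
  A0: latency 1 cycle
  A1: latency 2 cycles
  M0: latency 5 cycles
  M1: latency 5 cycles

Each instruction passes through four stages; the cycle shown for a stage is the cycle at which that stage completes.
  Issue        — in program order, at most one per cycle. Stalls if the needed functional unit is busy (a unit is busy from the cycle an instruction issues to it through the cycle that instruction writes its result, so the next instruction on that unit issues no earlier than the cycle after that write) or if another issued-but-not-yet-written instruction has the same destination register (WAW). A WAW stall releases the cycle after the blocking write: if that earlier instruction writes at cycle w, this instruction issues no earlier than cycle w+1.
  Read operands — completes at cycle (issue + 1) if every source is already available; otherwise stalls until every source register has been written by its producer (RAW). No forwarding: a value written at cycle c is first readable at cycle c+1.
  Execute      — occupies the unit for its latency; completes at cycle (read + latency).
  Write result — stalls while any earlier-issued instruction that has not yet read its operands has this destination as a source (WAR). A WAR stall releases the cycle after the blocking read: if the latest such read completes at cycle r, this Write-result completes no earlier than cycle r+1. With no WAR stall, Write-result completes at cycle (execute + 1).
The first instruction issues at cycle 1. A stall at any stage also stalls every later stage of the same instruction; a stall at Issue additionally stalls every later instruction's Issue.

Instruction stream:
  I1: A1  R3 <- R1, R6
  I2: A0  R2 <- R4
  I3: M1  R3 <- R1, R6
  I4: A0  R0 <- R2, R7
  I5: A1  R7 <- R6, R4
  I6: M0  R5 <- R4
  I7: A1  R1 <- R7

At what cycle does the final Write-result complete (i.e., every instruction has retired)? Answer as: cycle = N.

1) issue 1, read 2, done 4, write 5
2) issue 2, read 3, done 4, write 5
3) issue 6, read 7, done 12, write 13  <WAW R3: wait I1 write@5>
4) issue 7, read 8, done 9, write 10
5) issue 8, read 9, done 11, write 12
6) issue 9, read 10, done 15, write 16
7) issue 13, read 14, done 16, write 17  <struct: A1 busy until I5 writes@12>

cycle = 17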